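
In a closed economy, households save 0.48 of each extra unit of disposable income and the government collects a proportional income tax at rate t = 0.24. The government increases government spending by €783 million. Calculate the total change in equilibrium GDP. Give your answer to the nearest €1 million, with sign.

+€1,295 million

MPC = 1 − MPS = 1 − 0.48 = 0.52.
Spending multiplier = 1/(1 − c(1−t)) = 1/(1 − 0.52×0.76) = 1/0.6048 ≈ 1.653.
ΔY = k × ΔG = (+€783 million) / 0.6048 ≈ +€1,295 million.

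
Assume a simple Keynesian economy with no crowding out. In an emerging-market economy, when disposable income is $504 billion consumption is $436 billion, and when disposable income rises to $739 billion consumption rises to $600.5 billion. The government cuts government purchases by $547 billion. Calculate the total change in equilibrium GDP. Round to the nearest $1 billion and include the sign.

−$1,823 billion

MPC = ΔC/ΔYd = (600.5 − 436)/(739 − 504) = 164.5/235 = 0.7.
Spending multiplier = 1/(1 − MPC) = 1/(1 − 0.7) = 1/0.3 ≈ 3.333.
ΔY = k × ΔG = (−$547 billion) / 0.3 ≈ −$1,823 billion.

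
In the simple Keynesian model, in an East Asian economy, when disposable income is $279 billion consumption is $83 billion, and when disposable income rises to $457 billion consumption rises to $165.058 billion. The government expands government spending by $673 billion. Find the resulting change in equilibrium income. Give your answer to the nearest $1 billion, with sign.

MPC = ΔC/ΔYd = (165.058 − 83)/(457 − 279) = 82.058/178 = 0.461.
Government-spending multiplier = 1/(1 − MPC) = 1/(1 − 0.461) = 1/0.539 ≈ 1.855.
ΔY = k × ΔG = (+$673 billion) / 0.539 ≈ +$1,249 billion.

+$1,249 billion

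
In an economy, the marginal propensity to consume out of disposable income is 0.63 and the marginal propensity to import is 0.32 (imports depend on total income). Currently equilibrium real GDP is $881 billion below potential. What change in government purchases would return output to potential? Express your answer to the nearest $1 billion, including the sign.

+$608 billion

Spending multiplier = 1/(1 − c + m) = 1/(1 − 0.63 + 0.32) = 1/0.69 ≈ 1.449.
Need ΔY = +$881 billion, so ΔG = ΔY/k = (+$881 billion) × 0.69 ≈ +$608 billion.
The government should increase government purchases by $608 billion.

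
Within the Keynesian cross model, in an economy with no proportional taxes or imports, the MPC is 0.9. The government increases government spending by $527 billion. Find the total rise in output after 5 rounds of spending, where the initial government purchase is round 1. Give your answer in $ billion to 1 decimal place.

$2,158.1 billion

Round 1 adds ΔG = $527 billion; each later round is MPC = 0.9 times the previous.
After 5 rounds: 527 + 474.3 + 426.87 + 384.183 + 345.7647 = ΔG·(1 − c^5)/(1 − c) = 527 × (1 − 0.59049)/0.1 ≈ $2,158.1 billion.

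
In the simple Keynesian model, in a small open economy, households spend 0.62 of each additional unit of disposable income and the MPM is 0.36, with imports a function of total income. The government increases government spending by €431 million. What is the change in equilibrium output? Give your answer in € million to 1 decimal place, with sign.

+€582.4 million

Government-spending multiplier = 1/(1 − c + m) = 1/(1 − 0.62 + 0.36) = 1/0.74 ≈ 1.351.
ΔY = k × ΔG = (+€431 million) / 0.74 ≈ +€582.4 million.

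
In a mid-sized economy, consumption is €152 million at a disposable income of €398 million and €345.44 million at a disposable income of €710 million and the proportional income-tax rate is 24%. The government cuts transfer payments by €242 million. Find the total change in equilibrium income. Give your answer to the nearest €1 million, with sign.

−€284 million

MPC = ΔC/ΔYd = (345.44 − 152)/(710 − 398) = 193.44/312 = 0.62.
The transfer change shifts disposable income by −€242 million, so first-round consumption changes by c·ΔTR = 0.62 × (−€242 million) = −€150.04 million.
Expenditure multiplier = 1/(1 − c(1−t)) = 1/(1 − 0.62×0.76) = 1/0.5288 ≈ 1.891.
The transfer multiplier is c × k ≈ 1.172, so ΔY = k × (c·ΔTR) = (−€150.04 million) / 0.5288 ≈ −€284 million.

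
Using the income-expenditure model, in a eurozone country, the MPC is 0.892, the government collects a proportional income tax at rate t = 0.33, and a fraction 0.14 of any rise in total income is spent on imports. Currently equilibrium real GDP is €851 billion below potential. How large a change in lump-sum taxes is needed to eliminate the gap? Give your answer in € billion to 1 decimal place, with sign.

Spending multiplier = 1/(1 − c(1−t) + m) = 1/(1 − 0.892×0.67 + 0.14) = 1/0.54236 ≈ 1.844.
Tax multiplier = −c·k = −0.892/0.54236 ≈ −1.645. Need ΔY = +€851 billion, so ΔT = ΔY/(−c·k) = −(+€851 billion) × 0.54236 / 0.892 ≈ −€517.4 billion.
The government should cut lump-sum taxes by €517.4 billion.

−€517.4 billion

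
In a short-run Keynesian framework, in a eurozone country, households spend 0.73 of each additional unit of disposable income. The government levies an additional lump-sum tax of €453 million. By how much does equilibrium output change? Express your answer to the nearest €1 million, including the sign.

A lump-sum tax change of +€453 million shifts disposable income by −€453 million; first-round consumption changes by −c × ΔT = −0.73 × (+€453 million) = −€330.69 million.
Expenditure multiplier = 1/(1 − MPC) = 1/(1 − 0.73) = 1/0.27 ≈ 3.704.
The tax multiplier is −c × k ≈ −2.704, so ΔY = k × (−c·ΔT) = (−€330.69 million) / 0.27 ≈ −€1,225 million.

−€1,225 million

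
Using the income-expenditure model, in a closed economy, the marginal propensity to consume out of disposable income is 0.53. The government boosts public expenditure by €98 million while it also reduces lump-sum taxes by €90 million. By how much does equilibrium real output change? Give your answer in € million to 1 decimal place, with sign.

+€310.0 million

Expenditure multiplier = 1/(1 − MPC) = 1/(1 − 0.53) = 1/0.47 ≈ 2.128.
ΔG contributes k·ΔG = (+€98 million) / 0.47 ≈ +€208.5 million.
ΔT of −€90 million changes first-round spending by −c·ΔT = +€47.7 million, contributing k·(−c·ΔT) = (+€47.7 million) / 0.47 ≈ +€101.5 million.
Net ΔY = k(ΔG − c·ΔT) = (+€145.7 million) / 0.47 = +€310 million.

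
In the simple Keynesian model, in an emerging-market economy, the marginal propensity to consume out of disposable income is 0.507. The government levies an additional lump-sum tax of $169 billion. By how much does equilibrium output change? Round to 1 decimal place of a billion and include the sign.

−$173.8 billion

A lump-sum tax change of +$169 billion shifts disposable income by −$169 billion; first-round consumption changes by −c × ΔT = −0.507 × (+$169 billion) = −$85.683 billion.
Expenditure multiplier = 1/(1 − MPC) = 1/(1 − 0.507) = 1/0.493 ≈ 2.028.
The tax multiplier is −c × k ≈ −1.028, so ΔY = k × (−c·ΔT) = (−$85.683 billion) / 0.493 ≈ −$173.8 billion.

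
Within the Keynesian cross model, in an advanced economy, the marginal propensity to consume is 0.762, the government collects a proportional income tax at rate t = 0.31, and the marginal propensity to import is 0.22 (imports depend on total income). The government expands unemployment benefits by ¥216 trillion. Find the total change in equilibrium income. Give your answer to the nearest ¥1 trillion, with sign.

The transfer change shifts disposable income by +¥216 trillion, so first-round consumption changes by c·ΔTR = 0.762 × (+¥216 trillion) = +¥164.592 trillion.
Expenditure multiplier = 1/(1 − c(1−t) + m) = 1/(1 − 0.762×0.69 + 0.22) = 1/0.69422 ≈ 1.44.
The transfer multiplier is c × k ≈ 1.098, so ΔY = k × (c·ΔTR) = (+¥164.592 trillion) / 0.69422 ≈ +¥237 trillion.

+¥237 trillion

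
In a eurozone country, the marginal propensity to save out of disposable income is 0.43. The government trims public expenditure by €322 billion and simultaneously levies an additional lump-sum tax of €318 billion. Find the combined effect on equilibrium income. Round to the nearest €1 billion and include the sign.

−€1,170 billion

MPC = 1 − MPS = 1 − 0.43 = 0.57.
Expenditure multiplier = 1/(1 − MPC) = 1/(1 − 0.57) = 1/0.43 ≈ 2.326.
ΔG contributes k·ΔG = (−€322 billion) / 0.43 ≈ −€748.8 billion.
ΔT of +€318 billion changes first-round spending by −c·ΔT = −€181.26 billion, contributing k·(−c·ΔT) = (−€181.26 billion) / 0.43 ≈ −€421.5 billion.
Net ΔY = k(ΔG − c·ΔT) = (−€503.26 billion) / 0.43 ≈ −€1,170 billion.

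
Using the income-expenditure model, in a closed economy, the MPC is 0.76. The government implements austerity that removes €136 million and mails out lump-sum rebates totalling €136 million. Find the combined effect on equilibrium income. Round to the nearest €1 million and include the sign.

−€136 million

Expenditure multiplier = 1/(1 − MPC) = 1/(1 − 0.76) = 1/0.24 ≈ 4.167.
ΔG contributes k·ΔG = (−€136 million) / 0.24 ≈ −€566.7 million.
ΔT of −€136 million changes first-round spending by −c·ΔT = +€103.36 million, contributing k·(−c·ΔT) = (+€103.36 million) / 0.24 ≈ +€430.7 million.
With ΔG = ΔT and no other leakages, the balanced-budget multiplier is 1, so ΔY = ΔG = −€136 million.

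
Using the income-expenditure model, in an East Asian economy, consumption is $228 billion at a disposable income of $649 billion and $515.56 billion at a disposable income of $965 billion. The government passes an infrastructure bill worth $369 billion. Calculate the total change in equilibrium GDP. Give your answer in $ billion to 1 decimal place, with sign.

+$4,100.0 billion

MPC = ΔC/ΔYd = (515.56 − 228)/(965 − 649) = 287.56/316 = 0.91.
Expenditure multiplier = 1/(1 − MPC) = 1/(1 − 0.91) = 1/0.09 ≈ 11.111.
ΔY = k × ΔG = (+$369 billion) / 0.09 = +$4,100 billion.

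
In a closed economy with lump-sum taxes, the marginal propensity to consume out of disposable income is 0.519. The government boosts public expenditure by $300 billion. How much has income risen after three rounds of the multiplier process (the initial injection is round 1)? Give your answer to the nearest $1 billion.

Round 1 adds ΔG = $300 billion; each later round is MPC = 0.519 times the previous.
After 3 rounds: 300 + 155.7 + 80.8083 = ΔG·(1 − c^3)/(1 − c) = 300 × (1 − 0.139798359)/0.481 ≈ $537 billion.

$537 billion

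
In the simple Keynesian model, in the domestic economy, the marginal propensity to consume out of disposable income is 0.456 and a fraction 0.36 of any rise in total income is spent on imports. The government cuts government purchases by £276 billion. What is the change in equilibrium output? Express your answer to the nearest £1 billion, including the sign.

Spending multiplier = 1/(1 − c + m) = 1/(1 − 0.456 + 0.36) = 1/0.904 ≈ 1.106.
ΔY = k × ΔG = (−£276 billion) / 0.904 ≈ −£305 billion.

−£305 billion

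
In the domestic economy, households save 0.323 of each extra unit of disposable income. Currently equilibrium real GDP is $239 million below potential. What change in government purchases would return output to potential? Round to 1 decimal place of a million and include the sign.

MPC = 1 − MPS = 1 − 0.323 = 0.677.
Spending multiplier = 1/(1 − MPC) = 1/(1 − 0.677) = 1/0.323 ≈ 3.096.
Need ΔY = +$239 million, so ΔG = ΔY/k = (+$239 million) × 0.323 ≈ +$77.2 million.
The government should increase government purchases by $77.2 million.

+$77.2 million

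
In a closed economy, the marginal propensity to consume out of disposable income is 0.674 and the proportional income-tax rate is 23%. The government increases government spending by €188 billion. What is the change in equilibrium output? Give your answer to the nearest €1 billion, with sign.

Expenditure multiplier = 1/(1 − c(1−t)) = 1/(1 − 0.674×0.77) = 1/0.48102 ≈ 2.079.
ΔY = k × ΔG = (+€188 billion) / 0.48102 ≈ +€391 billion.

+€391 billion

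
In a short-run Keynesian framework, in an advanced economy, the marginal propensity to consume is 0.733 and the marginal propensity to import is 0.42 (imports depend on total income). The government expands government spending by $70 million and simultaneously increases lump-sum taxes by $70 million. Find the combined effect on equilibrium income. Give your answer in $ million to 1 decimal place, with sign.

Expenditure multiplier = 1/(1 − c + m) = 1/(1 − 0.733 + 0.42) = 1/0.687 ≈ 1.456.
ΔG contributes k·ΔG = (+$70 million) / 0.687 ≈ +$101.9 million.
ΔT of +$70 million changes first-round spending by −c·ΔT = −$51.31 million, contributing k·(−c·ΔT) = (−$51.31 million) / 0.687 ≈ −$74.7 million.
Net ΔY = k(ΔG − c·ΔT) = (+$18.69 million) / 0.687 ≈ +$27.2 million.

+$27.2 million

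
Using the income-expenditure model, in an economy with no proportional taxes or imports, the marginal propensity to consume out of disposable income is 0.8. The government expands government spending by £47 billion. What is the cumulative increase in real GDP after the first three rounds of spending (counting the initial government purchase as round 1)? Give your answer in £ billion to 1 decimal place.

£114.7 billion

Round 1 adds ΔG = £47 billion; each later round is MPC = 0.8 times the previous.
After 3 rounds: 47 + 37.6 + 30.08 = ΔG·(1 − c^3)/(1 − c) = 47 × (1 − 0.512)/0.2 ≈ £114.7 billion.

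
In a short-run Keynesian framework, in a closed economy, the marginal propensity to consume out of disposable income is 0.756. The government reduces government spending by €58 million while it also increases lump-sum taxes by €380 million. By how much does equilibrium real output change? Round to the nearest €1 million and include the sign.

−€1,415 million

Expenditure multiplier = 1/(1 − MPC) = 1/(1 − 0.756) = 1/0.244 ≈ 4.098.
ΔG contributes k·ΔG = (−€58 million) / 0.244 ≈ −€237.7 million.
ΔT of +€380 million changes first-round spending by −c·ΔT = −€287.28 million, contributing k·(−c·ΔT) = (−€287.28 million) / 0.244 ≈ −€1,177.4 million.
Net ΔY = k(ΔG − c·ΔT) = (−€345.28 million) / 0.244 ≈ −€1,415 million.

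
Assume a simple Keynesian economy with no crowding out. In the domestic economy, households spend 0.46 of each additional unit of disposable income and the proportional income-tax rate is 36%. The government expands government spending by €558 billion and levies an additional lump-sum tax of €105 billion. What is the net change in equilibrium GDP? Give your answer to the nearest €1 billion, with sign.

Expenditure multiplier = 1/(1 − c(1−t)) = 1/(1 − 0.46×0.64) = 1/0.7056 ≈ 1.417.
ΔG contributes k·ΔG = (+€558 billion) / 0.7056 ≈ +€790.8 billion.
ΔT of +€105 billion changes first-round spending by −c·ΔT = −€48.3 billion, contributing k·(−c·ΔT) = (−€48.3 billion) / 0.7056 ≈ −€68.5 billion.
Net ΔY = k(ΔG − c·ΔT) = (+€509.7 billion) / 0.7056 ≈ +€722 billion.

+€722 billion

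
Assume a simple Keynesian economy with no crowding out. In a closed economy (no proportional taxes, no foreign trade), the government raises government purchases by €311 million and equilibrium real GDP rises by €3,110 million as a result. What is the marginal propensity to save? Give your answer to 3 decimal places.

0.100

Implied spending multiplier k = ΔY/ΔG = 3,110/311 = 10.
Since k = 1/(1 − MPC), MPC = 1 − 1/k = 1 − ΔG/ΔY = 1 − 311/3,110 = 0.900.
MPS = 1 − MPC = 0.100.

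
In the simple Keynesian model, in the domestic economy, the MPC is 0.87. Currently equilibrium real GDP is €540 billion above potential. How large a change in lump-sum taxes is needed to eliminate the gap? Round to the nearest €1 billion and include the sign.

Spending multiplier = 1/(1 − MPC) = 1/(1 − 0.87) = 1/0.13 ≈ 7.692.
Tax multiplier = −c·k = −0.87/0.13 ≈ −6.692. Need ΔY = −€540 billion, so ΔT = ΔY/(−c·k) = −(−€540 billion) × 0.13 / 0.87 ≈ +€81 billion.
The government should raise lump-sum taxes by €81 billion.

+€81 billion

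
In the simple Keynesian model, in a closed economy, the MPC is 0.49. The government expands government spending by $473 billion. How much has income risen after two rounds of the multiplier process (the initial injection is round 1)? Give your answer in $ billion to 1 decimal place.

Round 1 adds ΔG = $473 billion; each later round is MPC = 0.49 times the previous.
After 2 rounds: 473 + 231.77 = ΔG·(1 − c^2)/(1 − c) = 473 × (1 − 0.2401)/0.51 ≈ $704.8 billion.

$704.8 billion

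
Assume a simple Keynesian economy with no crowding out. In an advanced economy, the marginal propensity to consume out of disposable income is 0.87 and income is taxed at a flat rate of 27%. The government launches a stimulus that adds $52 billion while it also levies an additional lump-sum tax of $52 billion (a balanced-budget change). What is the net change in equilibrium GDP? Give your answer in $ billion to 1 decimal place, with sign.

+$18.5 billion

Expenditure multiplier = 1/(1 − c(1−t)) = 1/(1 − 0.87×0.73) = 1/0.3649 ≈ 2.74.
ΔG contributes k·ΔG = (+$52 billion) / 0.3649 ≈ +$142.5 billion.
ΔT of +$52 billion changes first-round spending by −c·ΔT = −$45.24 billion, contributing k·(−c·ΔT) = (−$45.24 billion) / 0.3649 ≈ −$124 billion.
Net ΔY = k(ΔG − c·ΔT) = (+$6.76 billion) / 0.3649 ≈ +$18.5 billion.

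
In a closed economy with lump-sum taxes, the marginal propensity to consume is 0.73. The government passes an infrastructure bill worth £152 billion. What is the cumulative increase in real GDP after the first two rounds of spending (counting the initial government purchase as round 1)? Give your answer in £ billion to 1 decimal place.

Round 1 adds ΔG = £152 billion; each later round is MPC = 0.73 times the previous.
After 2 rounds: 152 + 110.96 = ΔG·(1 − c^2)/(1 − c) = 152 × (1 − 0.5329)/0.27 ≈ £263 billion.

£263.0 billion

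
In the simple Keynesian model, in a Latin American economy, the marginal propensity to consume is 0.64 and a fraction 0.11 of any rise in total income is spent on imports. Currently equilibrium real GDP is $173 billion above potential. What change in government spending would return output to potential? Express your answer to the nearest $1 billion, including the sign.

Spending multiplier = 1/(1 − c + m) = 1/(1 − 0.64 + 0.11) = 1/0.47 ≈ 2.128.
Need ΔY = −$173 billion, so ΔG = ΔY/k = (−$173 billion) × 0.47 ≈ −$81 billion.
The government should cut government spending by $81 billion.

−$81 billion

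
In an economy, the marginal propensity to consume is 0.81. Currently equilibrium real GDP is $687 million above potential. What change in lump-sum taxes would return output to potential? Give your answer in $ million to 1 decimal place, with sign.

Spending multiplier = 1/(1 − MPC) = 1/(1 − 0.81) = 1/0.19 ≈ 5.263.
Tax multiplier = −c·k = −0.81/0.19 ≈ −4.263. Need ΔY = −$687 million, so ΔT = ΔY/(−c·k) = −(−$687 million) × 0.19 / 0.81 ≈ +$161.1 million.
The government should raise lump-sum taxes by $161.1 million.

+$161.1 million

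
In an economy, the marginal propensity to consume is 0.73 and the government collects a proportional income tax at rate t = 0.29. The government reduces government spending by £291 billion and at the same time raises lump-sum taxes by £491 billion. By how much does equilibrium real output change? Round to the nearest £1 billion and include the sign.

−£1,348 billion

Expenditure multiplier = 1/(1 − c(1−t)) = 1/(1 − 0.73×0.71) = 1/0.4817 ≈ 2.076.
ΔG contributes k·ΔG = (−£291 billion) / 0.4817 ≈ −£604.1 billion.
ΔT of +£491 billion changes first-round spending by −c·ΔT = −£358.43 billion, contributing k·(−c·ΔT) = (−£358.43 billion) / 0.4817 ≈ −£744.1 billion.
Net ΔY = k(ΔG − c·ΔT) = (−£649.43 billion) / 0.4817 ≈ −£1,348 billion.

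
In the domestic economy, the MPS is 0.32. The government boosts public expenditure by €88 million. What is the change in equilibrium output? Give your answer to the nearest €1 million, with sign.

+€275 million

MPC = 1 − MPS = 1 − 0.32 = 0.68.
Expenditure multiplier = 1/(1 − MPC) = 1/(1 − 0.68) = 1/0.32 = 3.125.
ΔY = k × ΔG = (+€88 million) / 0.32 = +€275 million.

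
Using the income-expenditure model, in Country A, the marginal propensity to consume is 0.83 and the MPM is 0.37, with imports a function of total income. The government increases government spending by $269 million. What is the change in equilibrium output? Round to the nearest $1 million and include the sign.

Expenditure multiplier = 1/(1 − c + m) = 1/(1 − 0.83 + 0.37) = 1/0.54 ≈ 1.852.
ΔY = k × ΔG = (+$269 million) / 0.54 ≈ +$498 million.

+$498 million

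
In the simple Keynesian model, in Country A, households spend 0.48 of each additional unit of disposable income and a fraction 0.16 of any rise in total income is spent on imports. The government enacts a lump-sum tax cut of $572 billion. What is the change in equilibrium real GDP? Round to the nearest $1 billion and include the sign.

A lump-sum tax change of −$572 billion shifts disposable income by +$572 billion; first-round consumption changes by −c × ΔT = −0.48 × (−$572 billion) = +$274.56 billion.
Expenditure multiplier = 1/(1 − c + m) = 1/(1 − 0.48 + 0.16) = 1/0.68 ≈ 1.471.
The tax multiplier is −c × k ≈ −0.706, so ΔY = k × (−c·ΔT) = (+$274.56 billion) / 0.68 ≈ +$404 billion.

+$404 billion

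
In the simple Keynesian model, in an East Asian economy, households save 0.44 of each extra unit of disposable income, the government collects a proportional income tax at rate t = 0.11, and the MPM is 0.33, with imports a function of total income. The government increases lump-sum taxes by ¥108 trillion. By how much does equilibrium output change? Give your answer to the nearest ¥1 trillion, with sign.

MPC = 1 − MPS = 1 − 0.44 = 0.56.
A lump-sum tax change of +¥108 trillion shifts disposable income by −¥108 trillion; first-round consumption changes by −c × ΔT = −0.56 × (+¥108 trillion) = −¥60.48 trillion.
Expenditure multiplier = 1/(1 − c(1−t) + m) = 1/(1 − 0.56×0.89 + 0.33) = 1/0.8316 ≈ 1.203.
The tax multiplier is −c × k ≈ −0.673, so ΔY = k × (−c·ΔT) = (−¥60.48 trillion) / 0.8316 ≈ −¥73 trillion.

−¥73 trillion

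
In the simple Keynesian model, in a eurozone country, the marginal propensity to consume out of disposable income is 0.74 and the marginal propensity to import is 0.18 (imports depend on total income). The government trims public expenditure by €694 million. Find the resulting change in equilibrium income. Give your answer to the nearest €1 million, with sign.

−€1,577 million

Expenditure multiplier = 1/(1 − c + m) = 1/(1 − 0.74 + 0.18) = 1/0.44 ≈ 2.273.
ΔY = k × ΔG = (−€694 million) / 0.44 ≈ −€1,577 million.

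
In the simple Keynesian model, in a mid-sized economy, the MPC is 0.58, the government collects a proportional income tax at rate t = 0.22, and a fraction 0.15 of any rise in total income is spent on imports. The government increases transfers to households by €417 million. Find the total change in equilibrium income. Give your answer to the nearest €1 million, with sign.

+€347 million

The transfer change shifts disposable income by +€417 million, so first-round consumption changes by c·ΔTR = 0.58 × (+€417 million) = +€241.86 million.
Expenditure multiplier = 1/(1 − c(1−t) + m) = 1/(1 − 0.58×0.78 + 0.15) = 1/0.6976 ≈ 1.433.
The transfer multiplier is c × k ≈ 0.831, so ΔY = k × (c·ΔTR) = (+€241.86 million) / 0.6976 ≈ +€347 million.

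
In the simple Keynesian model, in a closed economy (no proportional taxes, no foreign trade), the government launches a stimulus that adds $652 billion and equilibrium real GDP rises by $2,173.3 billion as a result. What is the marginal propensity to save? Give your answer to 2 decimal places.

0.30

Implied spending multiplier k = ΔY/ΔG = 2,173.3/652 ≈ 3.3333.
Since k = 1/(1 − MPC), MPC = 1 − 1/k = 1 − ΔG/ΔY = 1 − 652/2,173.3 ≈ 0.70.
MPS = 1 − MPC = 0.30.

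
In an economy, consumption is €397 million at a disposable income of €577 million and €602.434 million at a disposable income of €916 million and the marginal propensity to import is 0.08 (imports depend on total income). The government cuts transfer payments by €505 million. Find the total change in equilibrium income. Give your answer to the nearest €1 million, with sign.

MPC = ΔC/ΔYd = (602.434 − 397)/(916 − 577) = 205.434/339 = 0.606.
The transfer change shifts disposable income by −€505 million, so first-round consumption changes by c·ΔTR = 0.606 × (−€505 million) = −€306.03 million.
Expenditure multiplier = 1/(1 − c + m) = 1/(1 − 0.606 + 0.08) = 1/0.474 ≈ 2.11.
The transfer multiplier is c × k ≈ 1.278, so ΔY = k × (c·ΔTR) = (−€306.03 million) / 0.474 ≈ −€646 million.

−€646 million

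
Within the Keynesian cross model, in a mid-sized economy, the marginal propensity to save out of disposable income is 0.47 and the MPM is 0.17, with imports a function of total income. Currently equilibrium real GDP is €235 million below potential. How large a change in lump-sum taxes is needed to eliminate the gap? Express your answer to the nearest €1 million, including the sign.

MPC = 1 − MPS = 1 − 0.47 = 0.53.
Spending multiplier = 1/(1 − c + m) = 1/(1 − 0.53 + 0.17) = 1/0.64 ≈ 1.563.
Tax multiplier = −c·k = −0.53/0.64 ≈ −0.828. Need ΔY = +€235 million, so ΔT = ΔY/(−c·k) = −(+€235 million) × 0.64 / 0.53 ≈ −€284 million.
The government should cut lump-sum taxes by €284 million.

−€284 million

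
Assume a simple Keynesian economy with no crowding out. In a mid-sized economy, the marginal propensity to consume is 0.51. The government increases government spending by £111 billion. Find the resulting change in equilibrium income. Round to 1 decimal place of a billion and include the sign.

Spending multiplier = 1/(1 − MPC) = 1/(1 − 0.51) = 1/0.49 ≈ 2.041.
ΔY = k × ΔG = (+£111 billion) / 0.49 ≈ +£226.5 billion.

+£226.5 billion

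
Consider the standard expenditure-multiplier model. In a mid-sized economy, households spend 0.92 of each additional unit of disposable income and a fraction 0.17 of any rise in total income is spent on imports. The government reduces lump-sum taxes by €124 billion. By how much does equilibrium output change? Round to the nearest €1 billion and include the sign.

+€456 billion

A lump-sum tax change of −€124 billion shifts disposable income by +€124 billion; first-round consumption changes by −c × ΔT = −0.92 × (−€124 billion) = +€114.08 billion.
Expenditure multiplier = 1/(1 − c + m) = 1/(1 − 0.92 + 0.17) = 1/0.25 = 4.
The tax multiplier is −c × k = −3.68, so ΔY = k × (−c·ΔT) = (+€114.08 billion) / 0.25 ≈ +€456 billion.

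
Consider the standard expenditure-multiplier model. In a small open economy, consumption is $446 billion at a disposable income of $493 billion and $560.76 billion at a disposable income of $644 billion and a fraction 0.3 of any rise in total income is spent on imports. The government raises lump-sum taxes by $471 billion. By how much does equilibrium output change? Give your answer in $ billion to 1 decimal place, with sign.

−$662.9 billion

MPC = ΔC/ΔYd = (560.76 − 446)/(644 − 493) = 114.76/151 = 0.76.
A lump-sum tax change of +$471 billion shifts disposable income by −$471 billion; first-round consumption changes by −c × ΔT = −0.76 × (+$471 billion) = −$357.96 billion.
Expenditure multiplier = 1/(1 − c + m) = 1/(1 − 0.76 + 0.3) = 1/0.54 ≈ 1.852.
The tax multiplier is −c × k ≈ −1.407, so ΔY = k × (−c·ΔT) = (−$357.96 billion) / 0.54 ≈ −$662.9 billion.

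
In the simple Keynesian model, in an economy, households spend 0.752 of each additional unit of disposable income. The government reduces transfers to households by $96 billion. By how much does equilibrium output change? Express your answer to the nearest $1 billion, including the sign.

−$291 billion

The transfer change shifts disposable income by −$96 billion, so first-round consumption changes by c·ΔTR = 0.752 × (−$96 billion) = −$72.192 billion.
Expenditure multiplier = 1/(1 − MPC) = 1/(1 − 0.752) = 1/0.248 ≈ 4.032.
The transfer multiplier is c × k ≈ 3.032, so ΔY = k × (c·ΔTR) = (−$72.192 billion) / 0.248 ≈ −$291 billion.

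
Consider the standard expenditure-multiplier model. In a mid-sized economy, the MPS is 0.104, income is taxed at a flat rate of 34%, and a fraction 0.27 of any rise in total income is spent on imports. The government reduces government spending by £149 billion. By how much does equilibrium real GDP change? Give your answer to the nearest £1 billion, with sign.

−£220 billion

MPC = 1 − MPS = 1 − 0.104 = 0.896.
Spending multiplier = 1/(1 − c(1−t) + m) = 1/(1 − 0.896×0.66 + 0.27) = 1/0.67864 ≈ 1.474.
ΔY = k × ΔG = (−£149 billion) / 0.67864 ≈ −£220 billion.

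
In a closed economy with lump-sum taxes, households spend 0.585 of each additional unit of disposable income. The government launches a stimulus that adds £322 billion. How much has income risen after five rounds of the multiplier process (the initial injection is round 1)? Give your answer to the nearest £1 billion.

Round 1 adds ΔG = £322 billion; each later round is MPC = 0.585 times the previous.
After 5 rounds: 322 + 188.37 + 110.19645 + 64.46492325 + 37.71198010125 = ΔG·(1 − c^5)/(1 − c) = 322 × (1 − 0.068514001115625)/0.415 ≈ £723 billion.

£723 billion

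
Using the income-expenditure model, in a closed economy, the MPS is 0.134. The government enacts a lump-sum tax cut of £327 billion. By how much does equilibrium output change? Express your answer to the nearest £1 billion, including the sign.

+£2,113 billion

MPC = 1 − MPS = 1 − 0.134 = 0.866.
A lump-sum tax change of −£327 billion shifts disposable income by +£327 billion; first-round consumption changes by −c × ΔT = −0.866 × (−£327 billion) = +£283.182 billion.
Expenditure multiplier = 1/(1 − MPC) = 1/(1 − 0.866) = 1/0.134 ≈ 7.463.
The tax multiplier is −c × k ≈ −6.463, so ΔY = k × (−c·ΔT) = (+£283.182 billion) / 0.134 ≈ +£2,113 billion.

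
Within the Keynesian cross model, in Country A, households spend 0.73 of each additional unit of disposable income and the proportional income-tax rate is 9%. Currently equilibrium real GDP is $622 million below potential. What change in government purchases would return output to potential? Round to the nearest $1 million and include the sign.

Spending multiplier = 1/(1 − c(1−t)) = 1/(1 − 0.73×0.91) = 1/0.3357 ≈ 2.979.
Need ΔY = +$622 million, so ΔG = ΔY/k = (+$622 million) × 0.3357 ≈ +$209 million.
The government should increase government purchases by $209 million.

+$209 million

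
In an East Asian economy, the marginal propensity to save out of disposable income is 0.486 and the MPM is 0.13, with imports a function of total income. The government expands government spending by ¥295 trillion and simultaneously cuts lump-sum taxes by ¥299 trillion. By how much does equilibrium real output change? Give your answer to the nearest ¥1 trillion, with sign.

+¥728 trillion

MPC = 1 − MPS = 1 − 0.486 = 0.514.
Expenditure multiplier = 1/(1 − c + m) = 1/(1 − 0.514 + 0.13) = 1/0.616 ≈ 1.623.
ΔG contributes k·ΔG = (+¥295 trillion) / 0.616 ≈ +¥478.9 trillion.
ΔT of −¥299 trillion changes first-round spending by −c·ΔT = +¥153.686 trillion, contributing k·(−c·ΔT) = (+¥153.686 trillion) / 0.616 ≈ +¥249.5 trillion.
Net ΔY = k(ΔG − c·ΔT) = (+¥448.686 trillion) / 0.616 ≈ +¥728 trillion.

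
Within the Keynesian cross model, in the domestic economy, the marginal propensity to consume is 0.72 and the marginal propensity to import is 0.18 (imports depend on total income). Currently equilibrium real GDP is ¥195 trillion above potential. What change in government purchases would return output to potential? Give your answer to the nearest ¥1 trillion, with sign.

−¥90 trillion

Spending multiplier = 1/(1 − c + m) = 1/(1 − 0.72 + 0.18) = 1/0.46 ≈ 2.174.
Need ΔY = −¥195 trillion, so ΔG = ΔY/k = (−¥195 trillion) × 0.46 ≈ −¥90 trillion.
The government should cut government purchases by ¥90 trillion.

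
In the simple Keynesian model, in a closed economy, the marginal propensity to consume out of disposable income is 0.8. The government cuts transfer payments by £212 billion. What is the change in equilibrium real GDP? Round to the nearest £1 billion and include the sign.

−£848 billion

The transfer change shifts disposable income by −£212 billion, so first-round consumption changes by c·ΔTR = 0.8 × (−£212 billion) = −£169.6 billion.
Expenditure multiplier = 1/(1 − MPC) = 1/(1 − 0.8) = 1/0.2 = 5.
The transfer multiplier is c × k = 4, so ΔY = k × (c·ΔTR) = (−£169.6 billion) / 0.2 = −£848 billion.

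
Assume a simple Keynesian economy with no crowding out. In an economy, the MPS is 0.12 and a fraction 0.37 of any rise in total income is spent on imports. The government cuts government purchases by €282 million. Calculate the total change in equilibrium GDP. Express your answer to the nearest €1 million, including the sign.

−€576 million

MPC = 1 − MPS = 1 − 0.12 = 0.88.
Government-spending multiplier = 1/(1 − c + m) = 1/(1 − 0.88 + 0.37) = 1/0.49 ≈ 2.041.
ΔY = k × ΔG = (−€282 million) / 0.49 ≈ −€576 million.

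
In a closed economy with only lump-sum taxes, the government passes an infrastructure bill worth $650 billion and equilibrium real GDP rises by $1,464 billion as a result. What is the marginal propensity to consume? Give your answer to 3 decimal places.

0.556

Implied spending multiplier k = ΔY/ΔG = 1,464/650 ≈ 2.2523.
Since k = 1/(1 − MPC), MPC = 1 − 1/k = 1 − ΔG/ΔY = 1 − 650/1,464 ≈ 0.556.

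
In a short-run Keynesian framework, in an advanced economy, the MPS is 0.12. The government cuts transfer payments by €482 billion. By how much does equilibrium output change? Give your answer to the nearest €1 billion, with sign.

MPC = 1 − MPS = 1 − 0.12 = 0.88.
The transfer change shifts disposable income by −€482 billion, so first-round consumption changes by c·ΔTR = 0.88 × (−€482 billion) = −€424.16 billion.
Expenditure multiplier = 1/(1 − MPC) = 1/(1 − 0.88) = 1/0.12 ≈ 8.333.
The transfer multiplier is c × k ≈ 7.333, so ΔY = k × (c·ΔTR) = (−€424.16 billion) / 0.12 ≈ −€3,535 billion.

−€3,535 billion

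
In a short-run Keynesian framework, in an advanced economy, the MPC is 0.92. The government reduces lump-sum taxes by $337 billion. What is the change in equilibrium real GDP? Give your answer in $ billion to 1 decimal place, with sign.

A lump-sum tax change of −$337 billion shifts disposable income by +$337 billion; first-round consumption changes by −c × ΔT = −0.92 × (−$337 billion) = +$310.04 billion.
Expenditure multiplier = 1/(1 − MPC) = 1/(1 − 0.92) = 1/0.08 = 12.5.
The tax multiplier is −c × k = −11.5, so ΔY = k × (−c·ΔT) = (+$310.04 billion) / 0.08 = +$3,875.5 billion.

+$3,875.5 billion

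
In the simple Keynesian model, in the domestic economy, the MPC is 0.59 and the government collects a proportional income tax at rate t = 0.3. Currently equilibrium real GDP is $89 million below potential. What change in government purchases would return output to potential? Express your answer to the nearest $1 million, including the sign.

Spending multiplier = 1/(1 − c(1−t)) = 1/(1 − 0.59×0.7) = 1/0.587 ≈ 1.704.
Need ΔY = +$89 million, so ΔG = ΔY/k = (+$89 million) × 0.587 ≈ +$52 million.
The government should increase government purchases by $52 million.

+$52 million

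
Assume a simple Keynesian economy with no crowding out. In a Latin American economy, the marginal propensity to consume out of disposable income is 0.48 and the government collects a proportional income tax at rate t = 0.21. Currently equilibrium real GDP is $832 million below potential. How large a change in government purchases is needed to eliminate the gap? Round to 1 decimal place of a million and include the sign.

Spending multiplier = 1/(1 − c(1−t)) = 1/(1 − 0.48×0.79) = 1/0.6208 ≈ 1.611.
Need ΔY = +$832 million, so ΔG = ΔY/k = (+$832 million) × 0.6208 ≈ +$516.5 million.
The government should increase government purchases by $516.5 million.

+$516.5 million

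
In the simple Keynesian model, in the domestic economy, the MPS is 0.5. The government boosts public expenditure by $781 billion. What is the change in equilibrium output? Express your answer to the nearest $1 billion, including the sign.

MPC = 1 − MPS = 1 − 0.5 = 0.5.
Expenditure multiplier = 1/(1 − MPC) = 1/(1 − 0.5) = 1/0.5 = 2.
ΔY = k × ΔG = (+$781 billion) / 0.5 = +$1,562 billion.

+$1,562 billion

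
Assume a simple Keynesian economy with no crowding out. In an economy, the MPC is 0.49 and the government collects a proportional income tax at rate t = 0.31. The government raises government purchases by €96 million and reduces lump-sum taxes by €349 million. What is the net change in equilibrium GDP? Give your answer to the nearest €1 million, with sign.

+€403 million

Expenditure multiplier = 1/(1 − c(1−t)) = 1/(1 − 0.49×0.69) = 1/0.6619 ≈ 1.511.
ΔG contributes k·ΔG = (+€96 million) / 0.6619 ≈ +€145 million.
ΔT of −€349 million changes first-round spending by −c·ΔT = +€171.01 million, contributing k·(−c·ΔT) = (+€171.01 million) / 0.6619 ≈ +€258.4 million.
Net ΔY = k(ΔG − c·ΔT) = (+€267.01 million) / 0.6619 ≈ +€403 million.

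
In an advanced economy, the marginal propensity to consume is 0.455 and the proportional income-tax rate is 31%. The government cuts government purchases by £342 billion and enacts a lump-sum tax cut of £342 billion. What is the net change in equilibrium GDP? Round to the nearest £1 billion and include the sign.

Expenditure multiplier = 1/(1 − c(1−t)) = 1/(1 − 0.455×0.69) = 1/0.68605 ≈ 1.458.
ΔG contributes k·ΔG = (−£342 billion) / 0.68605 ≈ −£498.5 billion.
ΔT of −£342 billion changes first-round spending by −c·ΔT = +£155.61 billion, contributing k·(−c·ΔT) = (+£155.61 billion) / 0.68605 ≈ +£226.8 billion.
Net ΔY = k(ΔG − c·ΔT) = (−£186.39 billion) / 0.68605 ≈ −£272 billion.

−£272 billion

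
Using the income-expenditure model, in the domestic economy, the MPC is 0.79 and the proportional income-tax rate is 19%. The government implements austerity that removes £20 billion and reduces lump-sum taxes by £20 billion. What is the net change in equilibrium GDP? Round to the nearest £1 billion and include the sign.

−£12 billion

Expenditure multiplier = 1/(1 − c(1−t)) = 1/(1 − 0.79×0.81) = 1/0.3601 ≈ 2.777.
ΔG contributes k·ΔG = (−£20 billion) / 0.3601 ≈ −£55.5 billion.
ΔT of −£20 billion changes first-round spending by −c·ΔT = +£15.8 billion, contributing k·(−c·ΔT) = (+£15.8 billion) / 0.3601 ≈ +£43.9 billion.
Net ΔY = k(ΔG − c·ΔT) = (−£4.2 billion) / 0.3601 ≈ −£12 billion.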